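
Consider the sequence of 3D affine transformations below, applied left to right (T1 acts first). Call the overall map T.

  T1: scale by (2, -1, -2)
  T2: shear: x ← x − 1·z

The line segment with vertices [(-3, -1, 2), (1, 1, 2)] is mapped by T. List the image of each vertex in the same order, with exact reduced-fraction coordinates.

image vertices: (-2, 1, -4), (6, -1, -4)

T1 scale by (2, -1, -2): (-3, -1, 2) → (-6, 1, -4); (1, 1, 2) → (2, -1, -4)
T2 shear: x ← x − 1·z: (-6, 1, -4) → (-2, 1, -4); (2, -1, -4) → (6, -1, -4)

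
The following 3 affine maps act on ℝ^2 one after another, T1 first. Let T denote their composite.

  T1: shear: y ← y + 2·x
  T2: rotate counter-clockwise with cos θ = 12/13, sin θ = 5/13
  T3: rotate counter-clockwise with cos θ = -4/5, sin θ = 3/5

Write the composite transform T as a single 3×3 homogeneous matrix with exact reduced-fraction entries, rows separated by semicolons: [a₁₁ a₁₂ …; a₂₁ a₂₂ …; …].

T1 = [1 0 0; 2 1 0; 0 0 1]
T2·T1 = [2/13 -5/13 0; 29/13 12/13 0; 0 0 1]
T3·…·T1 = [-19/13 -16/65 0; -22/13 -63/65 0; 0 0 1]

T = [-19/13 -16/65 0; -22/13 -63/65 0; 0 0 1]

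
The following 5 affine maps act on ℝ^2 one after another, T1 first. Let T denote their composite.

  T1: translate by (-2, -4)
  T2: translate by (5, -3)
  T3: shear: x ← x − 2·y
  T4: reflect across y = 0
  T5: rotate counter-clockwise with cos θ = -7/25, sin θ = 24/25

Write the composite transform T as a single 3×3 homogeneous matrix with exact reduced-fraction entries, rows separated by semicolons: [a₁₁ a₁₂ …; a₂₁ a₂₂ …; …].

T1 = [1 0 -2; 0 1 -4; 0 0 1]
T2·T1 = [1 0 3; 0 1 -7; 0 0 1]
T3·…·T1 = [1 -2 17; 0 1 -7; 0 0 1]
T4·…·T1 = [1 -2 17; 0 -1 7; 0 0 1]
T5·…·T1 = [-7/25 38/25 -287/25; 24/25 -41/25 359/25; 0 0 1]

T = [-7/25 38/25 -287/25; 24/25 -41/25 359/25; 0 0 1]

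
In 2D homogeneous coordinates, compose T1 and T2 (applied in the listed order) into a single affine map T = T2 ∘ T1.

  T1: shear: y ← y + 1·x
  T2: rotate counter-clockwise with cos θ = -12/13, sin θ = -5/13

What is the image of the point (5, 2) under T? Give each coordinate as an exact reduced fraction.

T1 shear: y ← y + 1·x: (5, 2) → (5, 7)
T2 rotate counter-clockwise with cos θ = -12/13, sin θ = -5/13: (5, 7) → (-25/13, -109/13)

T(p) = (-25/13, -109/13)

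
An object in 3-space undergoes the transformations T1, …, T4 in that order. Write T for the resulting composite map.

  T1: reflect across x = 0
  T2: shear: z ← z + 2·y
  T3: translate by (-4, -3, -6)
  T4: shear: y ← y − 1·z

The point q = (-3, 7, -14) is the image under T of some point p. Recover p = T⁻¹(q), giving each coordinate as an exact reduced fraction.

p = (-1, -4, 0)

T1 = [-1 0 0 0; 0 1 0 0; 0 0 1 0; 0 0 0 1]
T2·T1 = [-1 0 0 0; 0 1 0 0; 0 2 1 0; 0 0 0 1]
T3·…·T1 = [-1 0 0 -4; 0 1 0 -3; 0 2 1 -6; 0 0 0 1]
T4·…·T1 = [-1 0 0 -4; 0 -1 -1 3; 0 2 1 -6; 0 0 0 1]
det M = -1; M⁻¹ = [-1 0 0 -4; 0 1 1 3; 0 -2 -1 0; 0 0 0 1]
M⁻¹ · (-3, 7, -14)ᵀ = (-1, -4, 0)ᵀ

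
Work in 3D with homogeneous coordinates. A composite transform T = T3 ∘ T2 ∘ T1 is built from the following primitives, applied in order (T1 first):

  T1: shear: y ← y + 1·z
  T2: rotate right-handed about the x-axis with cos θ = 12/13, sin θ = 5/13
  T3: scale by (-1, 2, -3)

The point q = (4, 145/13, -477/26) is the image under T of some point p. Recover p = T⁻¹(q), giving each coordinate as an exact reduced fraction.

p = (-4, 4, 7/2)

T1 = [1 0 0 0; 0 1 1 0; 0 0 1 0; 0 0 0 1]
T2·T1 = [1 0 0 0; 0 12/13 7/13 0; 0 5/13 17/13 0; 0 0 0 1]
T3·…·T1 = [-1 0 0 0; 0 24/13 14/13 0; 0 -15/13 -51/13 0; 0 0 0 1]
det M = 6; M⁻¹ = [-1 0 0 0; 0 17/26 7/39 0; 0 -5/26 -4/13 0; 0 0 0 1]
M⁻¹ · (4, 145/13, -477/26)ᵀ = (-4, 4, 7/2)ᵀ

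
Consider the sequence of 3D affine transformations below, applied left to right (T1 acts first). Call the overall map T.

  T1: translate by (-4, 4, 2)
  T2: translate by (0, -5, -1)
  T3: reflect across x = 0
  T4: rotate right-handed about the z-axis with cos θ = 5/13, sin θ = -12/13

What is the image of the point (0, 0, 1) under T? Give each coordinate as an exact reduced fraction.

T1 translate by (-4, 4, 2): (0, 0, 1) → (-4, 4, 3)
T2 translate by (0, -5, -1): (-4, 4, 3) → (-4, -1, 2)
T3 reflect across x = 0: (-4, -1, 2) → (4, -1, 2)
T4 rotate right-handed about the z-axis with cos θ = 5/13, sin θ = -12/13: (4, -1, 2) → (8/13, -53/13, 2)

T(p) = (8/13, -53/13, 2)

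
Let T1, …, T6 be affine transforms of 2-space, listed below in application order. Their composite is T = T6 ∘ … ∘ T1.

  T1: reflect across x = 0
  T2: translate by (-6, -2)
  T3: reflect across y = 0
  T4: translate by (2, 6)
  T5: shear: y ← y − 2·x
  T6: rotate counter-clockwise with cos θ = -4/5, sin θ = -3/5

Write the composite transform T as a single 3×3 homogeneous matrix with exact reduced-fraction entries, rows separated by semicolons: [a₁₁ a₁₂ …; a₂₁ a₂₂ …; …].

T1 = [-1 0 0; 0 1 0; 0 0 1]
T2·T1 = [-1 0 -6; 0 1 -2; 0 0 1]
T3·…·T1 = [-1 0 -6; 0 -1 2; 0 0 1]
T4·…·T1 = [-1 0 -4; 0 -1 8; 0 0 1]
T5·…·T1 = [-1 0 -4; 2 -1 16; 0 0 1]
T6·…·T1 = [2 -3/5 64/5; -1 4/5 -52/5; 0 0 1]

T = [2 -3/5 64/5; -1 4/5 -52/5; 0 0 1]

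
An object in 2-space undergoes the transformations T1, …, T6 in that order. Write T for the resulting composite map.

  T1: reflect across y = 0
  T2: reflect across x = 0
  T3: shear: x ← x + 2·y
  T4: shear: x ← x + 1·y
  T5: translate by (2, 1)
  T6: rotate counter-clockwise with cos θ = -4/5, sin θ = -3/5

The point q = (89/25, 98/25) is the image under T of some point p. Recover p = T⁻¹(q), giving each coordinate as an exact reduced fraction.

T1 = [1 0 0; 0 -1 0; 0 0 1]
T2·T1 = [-1 0 0; 0 -1 0; 0 0 1]
T3·…·T1 = [-1 -2 0; 0 -1 0; 0 0 1]
T4·…·T1 = [-1 -3 0; 0 -1 0; 0 0 1]
T5·…·T1 = [-1 -3 2; 0 -1 1; 0 0 1]
T6·…·T1 = [4/5 9/5 -1; 3/5 13/5 -2; 0 0 1]
det M = 1; M⁻¹ = [13/5 -9/5 -1; -3/5 4/5 1; 0 0 1]
M⁻¹ · (89/25, 98/25)ᵀ = (6/5, 2)ᵀ

p = (6/5, 2)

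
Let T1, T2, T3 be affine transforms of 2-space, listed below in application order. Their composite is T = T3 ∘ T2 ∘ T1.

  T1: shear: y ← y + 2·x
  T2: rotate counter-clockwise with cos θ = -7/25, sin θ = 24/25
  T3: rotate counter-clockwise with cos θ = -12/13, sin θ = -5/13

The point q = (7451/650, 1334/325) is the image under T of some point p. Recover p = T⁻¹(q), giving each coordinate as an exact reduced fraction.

T1 = [1 0 0; 2 1 0; 0 0 1]
T2·T1 = [-11/5 -24/25 0; 2/5 -7/25 0; 0 0 1]
T3·…·T1 = [142/65 253/325 0; 31/65 204/325 0; 0 0 1]
det M = 1; M⁻¹ = [204/325 -253/325 0; -31/65 142/65 0; 0 0 1]
M⁻¹ · (7451/650, 1334/325)ᵀ = (4, 7/2)ᵀ

p = (4, 7/2)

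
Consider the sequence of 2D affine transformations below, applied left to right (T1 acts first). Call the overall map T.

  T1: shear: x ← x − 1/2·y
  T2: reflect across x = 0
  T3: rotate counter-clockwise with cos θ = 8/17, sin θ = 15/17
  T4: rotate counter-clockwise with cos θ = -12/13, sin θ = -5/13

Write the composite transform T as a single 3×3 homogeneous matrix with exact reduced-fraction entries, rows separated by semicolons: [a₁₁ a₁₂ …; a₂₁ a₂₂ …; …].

T1 = [1 -1/2 0; 0 1 0; 0 0 1]
T2·T1 = [-1 1/2 0; 0 1 0; 0 0 1]
T3·…·T1 = [-8/17 -11/17 0; -15/17 31/34 0; 0 0 1]
T4·…·T1 = [21/221 419/442 0; 220/221 -131/221 0; 0 0 1]

T = [21/221 419/442 0; 220/221 -131/221 0; 0 0 1]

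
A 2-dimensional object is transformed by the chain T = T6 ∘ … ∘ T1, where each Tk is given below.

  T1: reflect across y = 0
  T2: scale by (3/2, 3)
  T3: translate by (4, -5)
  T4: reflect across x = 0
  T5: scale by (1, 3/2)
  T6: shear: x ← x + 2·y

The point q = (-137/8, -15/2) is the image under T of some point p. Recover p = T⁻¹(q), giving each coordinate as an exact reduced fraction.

T1 = [1 0 0; 0 -1 0; 0 0 1]
T2·T1 = [3/2 0 0; 0 -3 0; 0 0 1]
T3·…·T1 = [3/2 0 4; 0 -3 -5; 0 0 1]
T4·…·T1 = [-3/2 0 -4; 0 -3 -5; 0 0 1]
T5·…·T1 = [-3/2 0 -4; 0 -9/2 -15/2; 0 0 1]
T6·…·T1 = [-3/2 -9 -19; 0 -9/2 -15/2; 0 0 1]
det M = 27/4; M⁻¹ = [-2/3 4/3 -8/3; 0 -2/9 -5/3; 0 0 1]
M⁻¹ · (-137/8, -15/2)ᵀ = (-5/4, 0)ᵀ

p = (-5/4, 0)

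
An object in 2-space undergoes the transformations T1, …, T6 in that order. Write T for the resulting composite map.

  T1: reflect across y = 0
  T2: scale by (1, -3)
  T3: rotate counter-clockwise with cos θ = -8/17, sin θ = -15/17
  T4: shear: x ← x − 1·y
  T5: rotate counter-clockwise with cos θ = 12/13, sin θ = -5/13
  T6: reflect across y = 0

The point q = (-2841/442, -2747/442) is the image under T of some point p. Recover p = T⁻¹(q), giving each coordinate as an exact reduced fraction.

T1 = [1 0 0; 0 -1 0; 0 0 1]
T2·T1 = [1 0 0; 0 3 0; 0 0 1]
T3·…·T1 = [-8/17 45/17 0; -15/17 -24/17 0; 0 0 1]
T4·…·T1 = [7/17 69/17 0; -15/17 -24/17 0; 0 0 1]
T5·…·T1 = [9/221 708/221 0; -215/221 -633/221 0; 0 0 1]
T6·…·T1 = [9/221 708/221 0; 215/221 633/221 0; 0 0 1]
det M = -3; M⁻¹ = [-211/221 236/221 0; 215/663 -3/221 0; 0 0 1]
M⁻¹ · (-2841/442, -2747/442)ᵀ = (-1/2, -2)ᵀ

p = (-1/2, -2)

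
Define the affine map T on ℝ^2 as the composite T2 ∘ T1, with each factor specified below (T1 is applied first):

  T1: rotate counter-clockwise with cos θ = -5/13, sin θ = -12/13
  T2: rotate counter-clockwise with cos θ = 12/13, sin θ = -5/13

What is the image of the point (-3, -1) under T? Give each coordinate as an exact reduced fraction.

T(p) = (241/169, 477/169)

T1 rotate counter-clockwise with cos θ = -5/13, sin θ = -12/13: (-3, -1) → (3/13, 41/13)
T2 rotate counter-clockwise with cos θ = 12/13, sin θ = -5/13: (3/13, 41/13) → (241/169, 477/169)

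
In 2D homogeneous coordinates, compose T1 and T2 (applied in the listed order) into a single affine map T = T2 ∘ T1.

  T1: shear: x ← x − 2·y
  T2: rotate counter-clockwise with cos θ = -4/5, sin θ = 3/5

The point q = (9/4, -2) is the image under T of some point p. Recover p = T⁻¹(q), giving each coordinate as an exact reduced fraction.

p = (-5/2, 1/4)

T1 = [1 -2 0; 0 1 0; 0 0 1]
T2·T1 = [-4/5 1 0; 3/5 -2 0; 0 0 1]
det M = 1; M⁻¹ = [-2 -1 0; -3/5 -4/5 0; 0 0 1]
M⁻¹ · (9/4, -2)ᵀ = (-5/2, 1/4)ᵀ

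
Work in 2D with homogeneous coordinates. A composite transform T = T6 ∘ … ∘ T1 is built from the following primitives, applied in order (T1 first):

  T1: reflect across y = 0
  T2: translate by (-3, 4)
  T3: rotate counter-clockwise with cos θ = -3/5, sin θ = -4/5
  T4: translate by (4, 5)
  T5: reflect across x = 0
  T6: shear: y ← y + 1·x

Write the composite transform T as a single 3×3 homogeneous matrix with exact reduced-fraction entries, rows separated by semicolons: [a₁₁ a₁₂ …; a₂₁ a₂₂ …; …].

T1 = [1 0 0; 0 -1 0; 0 0 1]
T2·T1 = [1 0 -3; 0 -1 4; 0 0 1]
T3·…·T1 = [-3/5 -4/5 5; -4/5 3/5 0; 0 0 1]
T4·…·T1 = [-3/5 -4/5 9; -4/5 3/5 5; 0 0 1]
T5·…·T1 = [3/5 4/5 -9; -4/5 3/5 5; 0 0 1]
T6·…·T1 = [3/5 4/5 -9; -1/5 7/5 -4; 0 0 1]

T = [3/5 4/5 -9; -1/5 7/5 -4; 0 0 1]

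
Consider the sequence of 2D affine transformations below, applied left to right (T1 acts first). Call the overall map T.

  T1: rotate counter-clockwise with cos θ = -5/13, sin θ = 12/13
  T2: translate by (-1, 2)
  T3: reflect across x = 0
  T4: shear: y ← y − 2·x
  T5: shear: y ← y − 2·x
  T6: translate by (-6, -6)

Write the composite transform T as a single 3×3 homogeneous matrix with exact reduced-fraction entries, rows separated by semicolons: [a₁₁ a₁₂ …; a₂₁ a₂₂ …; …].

T1 = [-5/13 -12/13 0; 12/13 -5/13 0; 0 0 1]
T2·T1 = [-5/13 -12/13 -1; 12/13 -5/13 2; 0 0 1]
T3·…·T1 = [5/13 12/13 1; 12/13 -5/13 2; 0 0 1]
T4·…·T1 = [5/13 12/13 1; 2/13 -29/13 0; 0 0 1]
T5·…·T1 = [5/13 12/13 1; -8/13 -53/13 -2; 0 0 1]
T6·…·T1 = [5/13 12/13 -5; -8/13 -53/13 -8; 0 0 1]

T = [5/13 12/13 -5; -8/13 -53/13 -8; 0 0 1]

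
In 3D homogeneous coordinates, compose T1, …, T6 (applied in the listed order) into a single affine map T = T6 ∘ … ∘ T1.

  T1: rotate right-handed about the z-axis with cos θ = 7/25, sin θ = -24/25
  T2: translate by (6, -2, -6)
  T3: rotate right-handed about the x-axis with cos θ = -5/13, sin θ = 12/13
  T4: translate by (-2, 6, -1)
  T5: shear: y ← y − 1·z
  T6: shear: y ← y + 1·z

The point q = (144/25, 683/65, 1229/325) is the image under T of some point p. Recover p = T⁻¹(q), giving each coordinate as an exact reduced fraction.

T1 = [7/25 24/25 0 0; -24/25 7/25 0 0; 0 0 1 0; 0 0 0 1]
T2·T1 = [7/25 24/25 0 6; -24/25 7/25 0 -2; 0 0 1 -6; 0 0 0 1]
T3·…·T1 = [7/25 24/25 0 6; 24/65 -7/65 -12/13 82/13; -288/325 84/325 -5/13 6/13; 0 0 0 1]
T4·…·T1 = [7/25 24/25 0 4; 24/65 -7/65 -12/13 160/13; -288/325 84/325 -5/13 -7/13; 0 0 0 1]
T5·…·T1 = [7/25 24/25 0 4; 408/325 -119/325 -7/13 167/13; -288/325 84/325 -5/13 -7/13; 0 0 0 1]
T6·…·T1 = [7/25 24/25 0 4; 24/65 -7/65 -12/13 160/13; -288/325 84/325 -5/13 -7/13; 0 0 0 1]
det M = 1; M⁻¹ = [7/25 24/65 -288/325 -1996/325; 24/25 -7/65 84/325 -772/325; 0 -12/13 -5/13 145/13; 0 0 0 1]
M⁻¹ · (144/25, 683/65, 1229/325)ᵀ = (-4, 3, 0)ᵀ

p = (-4, 3, 0)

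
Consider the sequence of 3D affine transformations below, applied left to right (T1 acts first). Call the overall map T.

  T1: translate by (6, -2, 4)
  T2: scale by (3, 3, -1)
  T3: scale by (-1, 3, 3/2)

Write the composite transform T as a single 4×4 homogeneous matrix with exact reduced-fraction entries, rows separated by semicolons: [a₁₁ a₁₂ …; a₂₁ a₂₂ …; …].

T1 = [1 0 0 6; 0 1 0 -2; 0 0 1 4; 0 0 0 1]
T2·T1 = [3 0 0 18; 0 3 0 -6; 0 0 -1 -4; 0 0 0 1]
T3·…·T1 = [-3 0 0 -18; 0 9 0 -18; 0 0 -3/2 -6; 0 0 0 1]

T = [-3 0 0 -18; 0 9 0 -18; 0 0 -3/2 -6; 0 0 0 1]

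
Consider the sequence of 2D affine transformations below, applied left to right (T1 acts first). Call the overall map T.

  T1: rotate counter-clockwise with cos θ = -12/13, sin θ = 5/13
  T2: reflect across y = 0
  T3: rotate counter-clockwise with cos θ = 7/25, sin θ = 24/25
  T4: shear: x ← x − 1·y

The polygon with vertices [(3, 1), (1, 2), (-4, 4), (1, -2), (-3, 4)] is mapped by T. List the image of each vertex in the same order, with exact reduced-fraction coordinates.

image vertices: (158/65, -201/65), (-43/65, -79/65), (-2584/325, 1148/325), (933/325, -251/325), (-89/13, 33/13)

T1 rotate counter-clockwise with cos θ = -12/13, sin θ = 5/13: (3, 1) → (-41/13, 3/13); (1, 2) → (-22/13, -19/13); (-4, 4) → (28/13, -68/13); (1, -2) → (-2/13, 29/13); (-3, 4) → (16/13, -63/13)
T2 reflect across y = 0: (-41/13, 3/13) → (-41/13, -3/13); (-22/13, -19/13) → (-22/13, 19/13); (28/13, -68/13) → (28/13, 68/13); (-2/13, 29/13) → (-2/13, -29/13); (16/13, -63/13) → (16/13, 63/13)
T3 rotate counter-clockwise with cos θ = 7/25, sin θ = 24/25: (-41/13, -3/13) → (-43/65, -201/65); (-22/13, 19/13) → (-122/65, -79/65); (28/13, 68/13) → (-1436/325, 1148/325); (-2/13, -29/13) → (682/325, -251/325); (16/13, 63/13) → (-56/13, 33/13)
T4 shear: x ← x − 1·y: (-43/65, -201/65) → (158/65, -201/65); (-122/65, -79/65) → (-43/65, -79/65); (-1436/325, 1148/325) → (-2584/325, 1148/325); (682/325, -251/325) → (933/325, -251/325); (-56/13, 33/13) → (-89/13, 33/13)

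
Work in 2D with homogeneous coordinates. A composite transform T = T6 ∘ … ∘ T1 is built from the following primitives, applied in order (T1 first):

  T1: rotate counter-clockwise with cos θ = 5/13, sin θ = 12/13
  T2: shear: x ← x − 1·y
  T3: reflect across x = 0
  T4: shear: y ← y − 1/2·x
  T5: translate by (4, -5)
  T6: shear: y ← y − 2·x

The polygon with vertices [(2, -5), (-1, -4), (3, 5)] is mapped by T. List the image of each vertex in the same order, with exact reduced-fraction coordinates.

T1 rotate counter-clockwise with cos θ = 5/13, sin θ = 12/13: (2, -5) → (70/13, -1/13); (-1, -4) → (43/13, -32/13); (3, 5) → (-45/13, 61/13)
T2 shear: x ← x − 1·y: (70/13, -1/13) → (71/13, -1/13); (43/13, -32/13) → (75/13, -32/13); (-45/13, 61/13) → (-106/13, 61/13)
T3 reflect across x = 0: (71/13, -1/13) → (-71/13, -1/13); (75/13, -32/13) → (-75/13, -32/13); (-106/13, 61/13) → (106/13, 61/13)
T4 shear: y ← y − 1/2·x: (-71/13, -1/13) → (-71/13, 69/26); (-75/13, -32/13) → (-75/13, 11/26); (106/13, 61/13) → (106/13, 8/13)
T5 translate by (4, -5): (-71/13, 69/26) → (-19/13, -61/26); (-75/13, 11/26) → (-23/13, -119/26); (106/13, 8/13) → (158/13, -57/13)
T6 shear: y ← y − 2·x: (-19/13, -61/26) → (-19/13, 15/26); (-23/13, -119/26) → (-23/13, -27/26); (158/13, -57/13) → (158/13, -373/13)

image vertices: (-19/13, 15/26), (-23/13, -27/26), (158/13, -373/13)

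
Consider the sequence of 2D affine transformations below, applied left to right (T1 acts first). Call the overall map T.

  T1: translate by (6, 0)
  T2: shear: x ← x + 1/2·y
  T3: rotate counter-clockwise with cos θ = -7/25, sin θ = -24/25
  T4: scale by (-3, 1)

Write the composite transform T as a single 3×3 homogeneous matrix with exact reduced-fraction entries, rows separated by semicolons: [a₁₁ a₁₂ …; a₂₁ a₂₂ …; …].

T = [21/25 -123/50 126/25; -24/25 -19/25 -144/25; 0 0 1]

T1 = [1 0 6; 0 1 0; 0 0 1]
T2·T1 = [1 1/2 6; 0 1 0; 0 0 1]
T3·…·T1 = [-7/25 41/50 -42/25; -24/25 -19/25 -144/25; 0 0 1]
T4·…·T1 = [21/25 -123/50 126/25; -24/25 -19/25 -144/25; 0 0 1]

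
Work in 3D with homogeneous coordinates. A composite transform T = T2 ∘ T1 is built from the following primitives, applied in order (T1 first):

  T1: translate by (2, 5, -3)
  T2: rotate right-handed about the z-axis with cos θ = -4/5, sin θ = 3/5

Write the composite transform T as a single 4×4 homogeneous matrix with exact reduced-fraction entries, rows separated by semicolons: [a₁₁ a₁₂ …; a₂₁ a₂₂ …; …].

T = [-4/5 -3/5 0 -23/5; 3/5 -4/5 0 -14/5; 0 0 1 -3; 0 0 0 1]

T1 = [1 0 0 2; 0 1 0 5; 0 0 1 -3; 0 0 0 1]
T2·T1 = [-4/5 -3/5 0 -23/5; 3/5 -4/5 0 -14/5; 0 0 1 -3; 0 0 0 1]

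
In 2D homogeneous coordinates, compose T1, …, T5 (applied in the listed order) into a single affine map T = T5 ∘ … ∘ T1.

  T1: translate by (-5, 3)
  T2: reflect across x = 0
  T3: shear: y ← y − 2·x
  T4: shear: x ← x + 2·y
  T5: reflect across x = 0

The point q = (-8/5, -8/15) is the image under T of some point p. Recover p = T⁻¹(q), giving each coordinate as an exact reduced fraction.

p = (7/3, 9/5)

T1 = [1 0 -5; 0 1 3; 0 0 1]
T2·T1 = [-1 0 5; 0 1 3; 0 0 1]
T3·…·T1 = [-1 0 5; 2 1 -7; 0 0 1]
T4·…·T1 = [3 2 -9; 2 1 -7; 0 0 1]
T5·…·T1 = [-3 -2 9; 2 1 -7; 0 0 1]
det M = 1; M⁻¹ = [1 2 5; -2 -3 -3; 0 0 1]
M⁻¹ · (-8/5, -8/15)ᵀ = (7/3, 9/5)ᵀ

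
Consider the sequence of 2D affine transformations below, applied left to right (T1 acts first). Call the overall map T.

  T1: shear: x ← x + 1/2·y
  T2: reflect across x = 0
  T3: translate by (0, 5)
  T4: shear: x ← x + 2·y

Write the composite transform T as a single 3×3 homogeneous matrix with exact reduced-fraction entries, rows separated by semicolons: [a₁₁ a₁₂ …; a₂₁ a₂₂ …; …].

T1 = [1 1/2 0; 0 1 0; 0 0 1]
T2·T1 = [-1 -1/2 0; 0 1 0; 0 0 1]
T3·…·T1 = [-1 -1/2 0; 0 1 5; 0 0 1]
T4·…·T1 = [-1 3/2 10; 0 1 5; 0 0 1]

T = [-1 3/2 10; 0 1 5; 0 0 1]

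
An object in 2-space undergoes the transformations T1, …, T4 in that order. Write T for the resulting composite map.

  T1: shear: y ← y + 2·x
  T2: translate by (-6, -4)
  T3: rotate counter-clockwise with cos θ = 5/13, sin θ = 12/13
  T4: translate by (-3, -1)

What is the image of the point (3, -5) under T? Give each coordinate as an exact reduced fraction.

T(p) = (-18/13, -64/13)

T1 shear: y ← y + 2·x: (3, -5) → (3, 1)
T2 translate by (-6, -4): (3, 1) → (-3, -3)
T3 rotate counter-clockwise with cos θ = 5/13, sin θ = 12/13: (-3, -3) → (21/13, -51/13)
T4 translate by (-3, -1): (21/13, -51/13) → (-18/13, -64/13)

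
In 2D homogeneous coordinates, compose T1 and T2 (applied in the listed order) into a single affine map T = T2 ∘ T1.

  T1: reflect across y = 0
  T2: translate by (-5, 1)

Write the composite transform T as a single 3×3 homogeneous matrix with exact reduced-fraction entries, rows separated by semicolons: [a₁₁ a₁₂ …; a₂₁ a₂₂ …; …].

T1 = [1 0 0; 0 -1 0; 0 0 1]
T2·T1 = [1 0 -5; 0 -1 1; 0 0 1]

T = [1 0 -5; 0 -1 1; 0 0 1]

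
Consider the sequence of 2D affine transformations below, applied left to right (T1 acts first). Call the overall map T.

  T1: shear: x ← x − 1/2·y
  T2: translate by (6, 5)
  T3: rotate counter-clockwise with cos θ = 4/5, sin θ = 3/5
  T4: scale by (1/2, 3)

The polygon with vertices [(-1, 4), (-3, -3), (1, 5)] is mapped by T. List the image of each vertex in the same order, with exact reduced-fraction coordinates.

T1 shear: x ← x − 1/2·y: (-1, 4) → (-3, 4); (-3, -3) → (-3/2, -3); (1, 5) → (-3/2, 5)
T2 translate by (6, 5): (-3, 4) → (3, 9); (-3/2, -3) → (9/2, 2); (-3/2, 5) → (9/2, 10)
T3 rotate counter-clockwise with cos θ = 4/5, sin θ = 3/5: (3, 9) → (-3, 9); (9/2, 2) → (12/5, 43/10); (9/2, 10) → (-12/5, 107/10)
T4 scale by (1/2, 3): (-3, 9) → (-3/2, 27); (12/5, 43/10) → (6/5, 129/10); (-12/5, 107/10) → (-6/5, 321/10)

image vertices: (-3/2, 27), (6/5, 129/10), (-6/5, 321/10)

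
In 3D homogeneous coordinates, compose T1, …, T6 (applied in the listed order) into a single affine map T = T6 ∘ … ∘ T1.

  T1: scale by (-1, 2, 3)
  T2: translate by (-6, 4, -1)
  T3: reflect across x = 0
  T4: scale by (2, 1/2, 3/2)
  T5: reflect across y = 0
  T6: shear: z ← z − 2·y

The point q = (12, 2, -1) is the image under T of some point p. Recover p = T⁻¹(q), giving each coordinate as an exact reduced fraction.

T1 = [-1 0 0 0; 0 2 0 0; 0 0 3 0; 0 0 0 1]
T2·T1 = [-1 0 0 -6; 0 2 0 4; 0 0 3 -1; 0 0 0 1]
T3·…·T1 = [1 0 0 6; 0 2 0 4; 0 0 3 -1; 0 0 0 1]
T4·…·T1 = [2 0 0 12; 0 1 0 2; 0 0 9/2 -3/2; 0 0 0 1]
T5·…·T1 = [2 0 0 12; 0 -1 0 -2; 0 0 9/2 -3/2; 0 0 0 1]
T6·…·T1 = [2 0 0 12; 0 -1 0 -2; 0 2 9/2 5/2; 0 0 0 1]
det M = -9; M⁻¹ = [1/2 0 0 -6; 0 -1 0 -2; 0 4/9 2/9 1/3; 0 0 0 1]
M⁻¹ · (12, 2, -1)ᵀ = (0, -4, 1)ᵀ

p = (0, -4, 1)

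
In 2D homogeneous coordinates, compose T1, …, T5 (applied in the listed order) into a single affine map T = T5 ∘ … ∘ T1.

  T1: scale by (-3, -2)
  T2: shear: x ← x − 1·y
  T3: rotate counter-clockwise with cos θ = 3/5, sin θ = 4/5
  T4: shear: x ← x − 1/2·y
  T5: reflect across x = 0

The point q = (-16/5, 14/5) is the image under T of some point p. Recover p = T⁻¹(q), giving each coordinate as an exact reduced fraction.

T1 = [-3 0 0; 0 -2 0; 0 0 1]
T2·T1 = [-3 2 0; 0 -2 0; 0 0 1]
T3·…·T1 = [-9/5 14/5 0; -12/5 2/5 0; 0 0 1]
T4·…·T1 = [-3/5 13/5 0; -12/5 2/5 0; 0 0 1]
T5·…·T1 = [3/5 -13/5 0; -12/5 2/5 0; 0 0 1]
det M = -6; M⁻¹ = [-1/15 -13/30 0; -2/5 -1/10 0; 0 0 1]
M⁻¹ · (-16/5, 14/5)ᵀ = (-1, 1)ᵀ

p = (-1, 1)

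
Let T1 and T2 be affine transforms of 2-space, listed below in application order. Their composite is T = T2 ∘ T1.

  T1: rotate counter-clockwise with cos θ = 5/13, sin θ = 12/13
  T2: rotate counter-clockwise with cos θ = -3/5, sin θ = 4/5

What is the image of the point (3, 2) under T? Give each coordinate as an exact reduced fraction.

T1 rotate counter-clockwise with cos θ = 5/13, sin θ = 12/13: (3, 2) → (-9/13, 46/13)
T2 rotate counter-clockwise with cos θ = -3/5, sin θ = 4/5: (-9/13, 46/13) → (-157/65, -174/65)

T(p) = (-157/65, -174/65)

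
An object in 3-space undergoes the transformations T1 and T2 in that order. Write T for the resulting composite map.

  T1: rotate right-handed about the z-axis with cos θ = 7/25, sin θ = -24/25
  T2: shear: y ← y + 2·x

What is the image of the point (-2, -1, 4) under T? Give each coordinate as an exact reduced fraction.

T1 rotate right-handed about the z-axis with cos θ = 7/25, sin θ = -24/25: (-2, -1, 4) → (-38/25, 41/25, 4)
T2 shear: y ← y + 2·x: (-38/25, 41/25, 4) → (-38/25, -7/5, 4)

T(p) = (-38/25, -7/5, 4)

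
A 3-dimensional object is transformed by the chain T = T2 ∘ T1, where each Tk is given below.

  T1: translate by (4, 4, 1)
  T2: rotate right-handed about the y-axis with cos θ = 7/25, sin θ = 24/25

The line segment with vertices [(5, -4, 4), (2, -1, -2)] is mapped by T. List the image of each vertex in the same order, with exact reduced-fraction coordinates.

T1 translate by (4, 4, 1): (5, -4, 4) → (9, 0, 5); (2, -1, -2) → (6, 3, -1)
T2 rotate right-handed about the y-axis with cos θ = 7/25, sin θ = 24/25: (9, 0, 5) → (183/25, 0, -181/25); (6, 3, -1) → (18/25, 3, -151/25)

image vertices: (183/25, 0, -181/25), (18/25, 3, -151/25)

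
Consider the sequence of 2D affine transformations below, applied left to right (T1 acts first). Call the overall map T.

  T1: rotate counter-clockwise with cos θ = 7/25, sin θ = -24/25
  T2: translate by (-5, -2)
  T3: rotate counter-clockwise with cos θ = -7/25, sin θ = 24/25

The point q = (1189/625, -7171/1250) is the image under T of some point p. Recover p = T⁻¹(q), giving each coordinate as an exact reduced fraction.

T1 = [7/25 24/25 0; -24/25 7/25 0; 0 0 1]
T2·T1 = [7/25 24/25 -5; -24/25 7/25 -2; 0 0 1]
T3·…·T1 = [527/625 -336/625 83/25; 336/625 527/625 -106/25; 0 0 1]
det M = 1; M⁻¹ = [527/625 336/625 -13/25; -336/625 527/625 134/25; 0 0 1]
M⁻¹ · (1189/625, -7171/1250)ᵀ = (-2, -1/2)ᵀ

p = (-2, -1/2)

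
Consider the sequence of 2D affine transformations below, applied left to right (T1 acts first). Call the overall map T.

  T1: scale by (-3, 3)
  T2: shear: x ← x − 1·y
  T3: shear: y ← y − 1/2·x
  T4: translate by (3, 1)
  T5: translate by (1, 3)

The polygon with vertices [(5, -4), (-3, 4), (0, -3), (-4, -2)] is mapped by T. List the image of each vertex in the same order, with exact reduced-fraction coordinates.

T1 scale by (-3, 3): (5, -4) → (-15, -12); (-3, 4) → (9, 12); (0, -3) → (0, -9); (-4, -2) → (12, -6)
T2 shear: x ← x − 1·y: (-15, -12) → (-3, -12); (9, 12) → (-3, 12); (0, -9) → (9, -9); (12, -6) → (18, -6)
T3 shear: y ← y − 1/2·x: (-3, -12) → (-3, -21/2); (-3, 12) → (-3, 27/2); (9, -9) → (9, -27/2); (18, -6) → (18, -15)
T4 translate by (3, 1): (-3, -21/2) → (0, -19/2); (-3, 27/2) → (0, 29/2); (9, -27/2) → (12, -25/2); (18, -15) → (21, -14)
T5 translate by (1, 3): (0, -19/2) → (1, -13/2); (0, 29/2) → (1, 35/2); (12, -25/2) → (13, -19/2); (21, -14) → (22, -11)

image vertices: (1, -13/2), (1, 35/2), (13, -19/2), (22, -11)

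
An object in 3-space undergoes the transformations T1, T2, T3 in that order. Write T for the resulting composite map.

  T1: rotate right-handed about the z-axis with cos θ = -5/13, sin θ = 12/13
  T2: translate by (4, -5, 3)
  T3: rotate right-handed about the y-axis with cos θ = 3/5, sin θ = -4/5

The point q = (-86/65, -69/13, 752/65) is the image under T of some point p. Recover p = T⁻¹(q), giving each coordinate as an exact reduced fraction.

T1 = [-5/13 -12/13 0 0; 12/13 -5/13 0 0; 0 0 1 0; 0 0 0 1]
T2·T1 = [-5/13 -12/13 0 4; 12/13 -5/13 0 -5; 0 0 1 3; 0 0 0 1]
T3·…·T1 = [-3/13 -36/65 -4/5 0; 12/13 -5/13 0 -5; -4/13 -48/65 3/5 5; 0 0 0 1]
det M = 1; M⁻¹ = [-3/13 12/13 -4/13 80/13; -36/65 -5/13 -48/65 23/13; -4/5 0 3/5 -3; 0 0 0 1]
M⁻¹ · (-86/65, -69/13, 752/65)ᵀ = (-2, -4, 5)ᵀ

p = (-2, -4, 5)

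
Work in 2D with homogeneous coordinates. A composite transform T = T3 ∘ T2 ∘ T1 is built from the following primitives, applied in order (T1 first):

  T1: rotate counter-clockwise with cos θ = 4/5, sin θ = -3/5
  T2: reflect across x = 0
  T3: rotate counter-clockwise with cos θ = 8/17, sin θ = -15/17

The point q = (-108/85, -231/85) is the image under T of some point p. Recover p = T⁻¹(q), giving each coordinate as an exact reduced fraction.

T1 = [4/5 3/5 0; -3/5 4/5 0; 0 0 1]
T2·T1 = [-4/5 -3/5 0; -3/5 4/5 0; 0 0 1]
T3·…·T1 = [-77/85 36/85 0; 36/85 77/85 0; 0 0 1]
det M = -1; M⁻¹ = [-77/85 36/85 0; 36/85 77/85 0; 0 0 1]
M⁻¹ · (-108/85, -231/85)ᵀ = (0, -3)ᵀ

p = (0, -3)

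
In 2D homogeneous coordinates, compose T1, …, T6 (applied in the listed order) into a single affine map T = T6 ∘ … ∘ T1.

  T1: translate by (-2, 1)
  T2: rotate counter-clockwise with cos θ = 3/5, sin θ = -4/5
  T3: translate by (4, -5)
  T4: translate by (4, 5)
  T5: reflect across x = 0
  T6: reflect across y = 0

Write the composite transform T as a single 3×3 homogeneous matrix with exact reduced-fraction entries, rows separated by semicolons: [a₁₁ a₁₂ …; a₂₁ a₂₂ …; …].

T = [-3/5 -4/5 -38/5; 4/5 -3/5 -11/5; 0 0 1]

T1 = [1 0 -2; 0 1 1; 0 0 1]
T2·T1 = [3/5 4/5 -2/5; -4/5 3/5 11/5; 0 0 1]
T3·…·T1 = [3/5 4/5 18/5; -4/5 3/5 -14/5; 0 0 1]
T4·…·T1 = [3/5 4/5 38/5; -4/5 3/5 11/5; 0 0 1]
T5·…·T1 = [-3/5 -4/5 -38/5; -4/5 3/5 11/5; 0 0 1]
T6·…·T1 = [-3/5 -4/5 -38/5; 4/5 -3/5 -11/5; 0 0 1]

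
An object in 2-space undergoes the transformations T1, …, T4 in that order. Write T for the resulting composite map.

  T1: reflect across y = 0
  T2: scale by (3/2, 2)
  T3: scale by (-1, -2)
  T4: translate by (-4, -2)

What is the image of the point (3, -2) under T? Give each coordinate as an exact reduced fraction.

T1 reflect across y = 0: (3, -2) → (3, 2)
T2 scale by (3/2, 2): (3, 2) → (9/2, 4)
T3 scale by (-1, -2): (9/2, 4) → (-9/2, -8)
T4 translate by (-4, -2): (-9/2, -8) → (-17/2, -10)

T(p) = (-17/2, -10)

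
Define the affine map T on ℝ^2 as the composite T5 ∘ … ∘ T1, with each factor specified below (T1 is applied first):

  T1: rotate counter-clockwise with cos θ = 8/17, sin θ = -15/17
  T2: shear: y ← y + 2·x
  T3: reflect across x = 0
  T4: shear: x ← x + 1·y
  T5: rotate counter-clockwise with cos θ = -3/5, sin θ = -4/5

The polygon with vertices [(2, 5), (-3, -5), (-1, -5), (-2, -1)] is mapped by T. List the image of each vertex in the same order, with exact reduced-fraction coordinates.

T1 rotate counter-clockwise with cos θ = 8/17, sin θ = -15/17: (2, 5) → (91/17, 10/17); (-3, -5) → (-99/17, 5/17); (-1, -5) → (-83/17, -25/17); (-2, -1) → (-31/17, 22/17)
T2 shear: y ← y + 2·x: (91/17, 10/17) → (91/17, 192/17); (-99/17, 5/17) → (-99/17, -193/17); (-83/17, -25/17) → (-83/17, -191/17); (-31/17, 22/17) → (-31/17, -40/17)
T3 reflect across x = 0: (91/17, 192/17) → (-91/17, 192/17); (-99/17, -193/17) → (99/17, -193/17); (-83/17, -191/17) → (83/17, -191/17); (-31/17, -40/17) → (31/17, -40/17)
T4 shear: x ← x + 1·y: (-91/17, 192/17) → (101/17, 192/17); (99/17, -193/17) → (-94/17, -193/17); (83/17, -191/17) → (-108/17, -191/17); (31/17, -40/17) → (-9/17, -40/17)
T5 rotate counter-clockwise with cos θ = -3/5, sin θ = -4/5: (101/17, 192/17) → (93/17, -196/17); (-94/17, -193/17) → (-98/17, 191/17); (-108/17, -191/17) → (-88/17, 201/17); (-9/17, -40/17) → (-133/85, 156/85)

image vertices: (93/17, -196/17), (-98/17, 191/17), (-88/17, 201/17), (-133/85, 156/85)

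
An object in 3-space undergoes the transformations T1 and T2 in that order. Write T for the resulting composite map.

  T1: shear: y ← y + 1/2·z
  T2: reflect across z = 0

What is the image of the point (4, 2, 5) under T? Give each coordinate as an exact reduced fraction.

T1 shear: y ← y + 1/2·z: (4, 2, 5) → (4, 9/2, 5)
T2 reflect across z = 0: (4, 9/2, 5) → (4, 9/2, -5)

T(p) = (4, 9/2, -5)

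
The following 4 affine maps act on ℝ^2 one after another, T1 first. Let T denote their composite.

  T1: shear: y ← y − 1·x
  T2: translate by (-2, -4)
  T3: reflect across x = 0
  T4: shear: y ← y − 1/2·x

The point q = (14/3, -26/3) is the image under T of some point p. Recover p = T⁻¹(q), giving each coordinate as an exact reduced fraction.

p = (-8/3, -5)

T1 = [1 0 0; -1 1 0; 0 0 1]
T2·T1 = [1 0 -2; -1 1 -4; 0 0 1]
T3·…·T1 = [-1 0 2; -1 1 -4; 0 0 1]
T4·…·T1 = [-1 0 2; -1/2 1 -5; 0 0 1]
det M = -1; M⁻¹ = [-1 0 2; -1/2 1 6; 0 0 1]
M⁻¹ · (14/3, -26/3)ᵀ = (-8/3, -5)ᵀ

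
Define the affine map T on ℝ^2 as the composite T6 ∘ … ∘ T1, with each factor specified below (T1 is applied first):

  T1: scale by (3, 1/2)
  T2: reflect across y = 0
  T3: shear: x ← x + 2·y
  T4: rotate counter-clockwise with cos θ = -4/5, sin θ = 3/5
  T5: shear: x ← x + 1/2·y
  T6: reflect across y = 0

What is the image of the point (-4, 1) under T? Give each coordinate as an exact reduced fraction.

T(p) = (7, 37/5)

T1 scale by (3, 1/2): (-4, 1) → (-12, 1/2)
T2 reflect across y = 0: (-12, 1/2) → (-12, -1/2)
T3 shear: x ← x + 2·y: (-12, -1/2) → (-13, -1/2)
T4 rotate counter-clockwise with cos θ = -4/5, sin θ = 3/5: (-13, -1/2) → (107/10, -37/5)
T5 shear: x ← x + 1/2·y: (107/10, -37/5) → (7, -37/5)
T6 reflect across y = 0: (7, -37/5) → (7, 37/5)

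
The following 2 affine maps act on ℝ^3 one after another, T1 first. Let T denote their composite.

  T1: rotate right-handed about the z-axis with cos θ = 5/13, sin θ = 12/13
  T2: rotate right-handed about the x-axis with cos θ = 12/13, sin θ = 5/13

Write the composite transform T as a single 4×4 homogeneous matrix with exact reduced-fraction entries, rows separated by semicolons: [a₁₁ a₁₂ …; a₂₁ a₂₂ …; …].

T1 = [5/13 -12/13 0 0; 12/13 5/13 0 0; 0 0 1 0; 0 0 0 1]
T2·T1 = [5/13 -12/13 0 0; 144/169 60/169 -5/13 0; 60/169 25/169 12/13 0; 0 0 0 1]

T = [5/13 -12/13 0 0; 144/169 60/169 -5/13 0; 60/169 25/169 12/13 0; 0 0 0 1]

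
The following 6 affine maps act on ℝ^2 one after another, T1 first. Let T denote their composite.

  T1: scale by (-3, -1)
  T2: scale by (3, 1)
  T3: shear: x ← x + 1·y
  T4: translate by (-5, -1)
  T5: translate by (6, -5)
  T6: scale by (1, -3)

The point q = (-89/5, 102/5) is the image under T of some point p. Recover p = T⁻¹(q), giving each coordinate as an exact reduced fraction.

T1 = [-3 0 0; 0 -1 0; 0 0 1]
T2·T1 = [-9 0 0; 0 -1 0; 0 0 1]
T3·…·T1 = [-9 -1 0; 0 -1 0; 0 0 1]
T4·…·T1 = [-9 -1 -5; 0 -1 -1; 0 0 1]
T5·…·T1 = [-9 -1 1; 0 -1 -6; 0 0 1]
T6·…·T1 = [-9 -1 1; 0 3 18; 0 0 1]
det M = -27; M⁻¹ = [-1/9 -1/27 7/9; 0 1/3 -6; 0 0 1]
M⁻¹ · (-89/5, 102/5)ᵀ = (2, 4/5)ᵀ

p = (2, 4/5)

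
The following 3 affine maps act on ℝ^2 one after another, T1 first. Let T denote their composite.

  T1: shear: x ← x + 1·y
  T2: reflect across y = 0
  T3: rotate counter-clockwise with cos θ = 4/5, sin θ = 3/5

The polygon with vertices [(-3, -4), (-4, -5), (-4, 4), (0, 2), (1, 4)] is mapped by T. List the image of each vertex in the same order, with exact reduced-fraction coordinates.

T1 shear: x ← x + 1·y: (-3, -4) → (-7, -4); (-4, -5) → (-9, -5); (-4, 4) → (0, 4); (0, 2) → (2, 2); (1, 4) → (5, 4)
T2 reflect across y = 0: (-7, -4) → (-7, 4); (-9, -5) → (-9, 5); (0, 4) → (0, -4); (2, 2) → (2, -2); (5, 4) → (5, -4)
T3 rotate counter-clockwise with cos θ = 4/5, sin θ = 3/5: (-7, 4) → (-8, -1); (-9, 5) → (-51/5, -7/5); (0, -4) → (12/5, -16/5); (2, -2) → (14/5, -2/5); (5, -4) → (32/5, -1/5)

image vertices: (-8, -1), (-51/5, -7/5), (12/5, -16/5), (14/5, -2/5), (32/5, -1/5)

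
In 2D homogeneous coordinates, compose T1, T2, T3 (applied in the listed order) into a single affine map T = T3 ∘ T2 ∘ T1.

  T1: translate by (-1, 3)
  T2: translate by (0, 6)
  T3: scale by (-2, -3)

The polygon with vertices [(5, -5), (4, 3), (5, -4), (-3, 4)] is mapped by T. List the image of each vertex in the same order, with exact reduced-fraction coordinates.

image vertices: (-8, -12), (-6, -36), (-8, -15), (8, -39)

T1 translate by (-1, 3): (5, -5) → (4, -2); (4, 3) → (3, 6); (5, -4) → (4, -1); (-3, 4) → (-4, 7)
T2 translate by (0, 6): (4, -2) → (4, 4); (3, 6) → (3, 12); (4, -1) → (4, 5); (-4, 7) → (-4, 13)
T3 scale by (-2, -3): (4, 4) → (-8, -12); (3, 12) → (-6, -36); (4, 5) → (-8, -15); (-4, 13) → (8, -39)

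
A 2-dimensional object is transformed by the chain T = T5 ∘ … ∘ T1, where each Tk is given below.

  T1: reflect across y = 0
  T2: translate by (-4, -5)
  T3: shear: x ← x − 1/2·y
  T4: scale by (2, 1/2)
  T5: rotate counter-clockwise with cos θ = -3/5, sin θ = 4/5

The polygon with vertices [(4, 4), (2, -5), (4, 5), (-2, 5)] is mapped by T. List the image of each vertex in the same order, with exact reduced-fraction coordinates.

image vertices: (-9/5, 99/10), (12/5, -16/5), (-2, 11), (26/5, 7/5)

T1 reflect across y = 0: (4, 4) → (4, -4); (2, -5) → (2, 5); (4, 5) → (4, -5); (-2, 5) → (-2, -5)
T2 translate by (-4, -5): (4, -4) → (0, -9); (2, 5) → (-2, 0); (4, -5) → (0, -10); (-2, -5) → (-6, -10)
T3 shear: x ← x − 1/2·y: (0, -9) → (9/2, -9); (-2, 0) → (-2, 0); (0, -10) → (5, -10); (-6, -10) → (-1, -10)
T4 scale by (2, 1/2): (9/2, -9) → (9, -9/2); (-2, 0) → (-4, 0); (5, -10) → (10, -5); (-1, -10) → (-2, -5)
T5 rotate counter-clockwise with cos θ = -3/5, sin θ = 4/5: (9, -9/2) → (-9/5, 99/10); (-4, 0) → (12/5, -16/5); (10, -5) → (-2, 11); (-2, -5) → (26/5, 7/5)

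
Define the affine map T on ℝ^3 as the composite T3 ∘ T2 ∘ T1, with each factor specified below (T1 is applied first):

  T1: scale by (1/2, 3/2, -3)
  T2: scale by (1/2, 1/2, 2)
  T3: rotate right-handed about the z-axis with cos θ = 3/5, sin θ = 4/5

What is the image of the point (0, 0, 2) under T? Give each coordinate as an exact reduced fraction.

T(p) = (0, 0, -12)

T1 scale by (1/2, 3/2, -3): (0, 0, 2) → (0, 0, -6)
T2 scale by (1/2, 1/2, 2): (0, 0, -6) → (0, 0, -12)
T3 rotate right-handed about the z-axis with cos θ = 3/5, sin θ = 4/5: (0, 0, -12) → (0, 0, -12)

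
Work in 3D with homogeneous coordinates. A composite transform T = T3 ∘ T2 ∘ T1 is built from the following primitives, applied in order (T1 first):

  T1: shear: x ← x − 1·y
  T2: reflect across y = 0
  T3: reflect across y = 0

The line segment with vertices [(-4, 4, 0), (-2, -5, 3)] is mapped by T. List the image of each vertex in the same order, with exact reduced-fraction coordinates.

image vertices: (-8, 4, 0), (3, -5, 3)

T1 shear: x ← x − 1·y: (-4, 4, 0) → (-8, 4, 0); (-2, -5, 3) → (3, -5, 3)
T2 reflect across y = 0: (-8, 4, 0) → (-8, -4, 0); (3, -5, 3) → (3, 5, 3)
T3 reflect across y = 0: (-8, -4, 0) → (-8, 4, 0); (3, 5, 3) → (3, -5, 3)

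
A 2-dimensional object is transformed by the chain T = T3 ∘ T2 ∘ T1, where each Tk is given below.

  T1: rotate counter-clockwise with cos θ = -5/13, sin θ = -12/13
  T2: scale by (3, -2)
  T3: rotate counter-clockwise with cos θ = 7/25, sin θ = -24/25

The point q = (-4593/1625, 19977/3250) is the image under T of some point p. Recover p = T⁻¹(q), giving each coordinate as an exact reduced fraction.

T1 = [-5/13 12/13 0; -12/13 -5/13 0; 0 0 1]
T2·T1 = [-15/13 36/13 0; 24/13 10/13 0; 0 0 1]
T3·…·T1 = [471/325 492/325 0; 528/325 -794/325 0; 0 0 1]
det M = -6; M⁻¹ = [397/975 82/325 0; 88/325 -157/650 0; 0 0 1]
M⁻¹ · (-4593/1625, 19977/3250)ᵀ = (2/5, -9/4)ᵀ

p = (2/5, -9/4)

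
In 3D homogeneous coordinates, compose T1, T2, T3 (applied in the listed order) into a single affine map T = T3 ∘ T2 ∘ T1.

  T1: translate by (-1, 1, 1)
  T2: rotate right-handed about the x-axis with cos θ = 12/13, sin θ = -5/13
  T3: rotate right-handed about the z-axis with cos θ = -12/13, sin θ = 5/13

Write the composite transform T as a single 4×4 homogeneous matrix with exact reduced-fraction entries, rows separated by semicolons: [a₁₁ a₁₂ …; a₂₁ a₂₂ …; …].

T1 = [1 0 0 -1; 0 1 0 1; 0 0 1 1; 0 0 0 1]
T2·T1 = [1 0 0 -1; 0 12/13 5/13 17/13; 0 -5/13 12/13 7/13; 0 0 0 1]
T3·…·T1 = [-12/13 -60/169 -25/169 71/169; 5/13 -144/169 -60/169 -269/169; 0 -5/13 12/13 7/13; 0 0 0 1]

T = [-12/13 -60/169 -25/169 71/169; 5/13 -144/169 -60/169 -269/169; 0 -5/13 12/13 7/13; 0 0 0 1]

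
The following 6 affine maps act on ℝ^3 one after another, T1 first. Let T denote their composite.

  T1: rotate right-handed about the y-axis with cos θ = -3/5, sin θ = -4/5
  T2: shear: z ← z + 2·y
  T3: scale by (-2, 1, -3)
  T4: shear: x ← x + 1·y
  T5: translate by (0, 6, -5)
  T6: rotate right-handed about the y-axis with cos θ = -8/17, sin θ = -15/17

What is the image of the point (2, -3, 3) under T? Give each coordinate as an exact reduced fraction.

T(p) = (-1188/85, 3, -229/85)

T1 rotate right-handed about the y-axis with cos θ = -3/5, sin θ = -4/5: (2, -3, 3) → (-18/5, -3, -1/5)
T2 shear: z ← z + 2·y: (-18/5, -3, -1/5) → (-18/5, -3, -31/5)
T3 scale by (-2, 1, -3): (-18/5, -3, -31/5) → (36/5, -3, 93/5)
T4 shear: x ← x + 1·y: (36/5, -3, 93/5) → (21/5, -3, 93/5)
T5 translate by (0, 6, -5): (21/5, -3, 93/5) → (21/5, 3, 68/5)
T6 rotate right-handed about the y-axis with cos θ = -8/17, sin θ = -15/17: (21/5, 3, 68/5) → (-1188/85, 3, -229/85)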